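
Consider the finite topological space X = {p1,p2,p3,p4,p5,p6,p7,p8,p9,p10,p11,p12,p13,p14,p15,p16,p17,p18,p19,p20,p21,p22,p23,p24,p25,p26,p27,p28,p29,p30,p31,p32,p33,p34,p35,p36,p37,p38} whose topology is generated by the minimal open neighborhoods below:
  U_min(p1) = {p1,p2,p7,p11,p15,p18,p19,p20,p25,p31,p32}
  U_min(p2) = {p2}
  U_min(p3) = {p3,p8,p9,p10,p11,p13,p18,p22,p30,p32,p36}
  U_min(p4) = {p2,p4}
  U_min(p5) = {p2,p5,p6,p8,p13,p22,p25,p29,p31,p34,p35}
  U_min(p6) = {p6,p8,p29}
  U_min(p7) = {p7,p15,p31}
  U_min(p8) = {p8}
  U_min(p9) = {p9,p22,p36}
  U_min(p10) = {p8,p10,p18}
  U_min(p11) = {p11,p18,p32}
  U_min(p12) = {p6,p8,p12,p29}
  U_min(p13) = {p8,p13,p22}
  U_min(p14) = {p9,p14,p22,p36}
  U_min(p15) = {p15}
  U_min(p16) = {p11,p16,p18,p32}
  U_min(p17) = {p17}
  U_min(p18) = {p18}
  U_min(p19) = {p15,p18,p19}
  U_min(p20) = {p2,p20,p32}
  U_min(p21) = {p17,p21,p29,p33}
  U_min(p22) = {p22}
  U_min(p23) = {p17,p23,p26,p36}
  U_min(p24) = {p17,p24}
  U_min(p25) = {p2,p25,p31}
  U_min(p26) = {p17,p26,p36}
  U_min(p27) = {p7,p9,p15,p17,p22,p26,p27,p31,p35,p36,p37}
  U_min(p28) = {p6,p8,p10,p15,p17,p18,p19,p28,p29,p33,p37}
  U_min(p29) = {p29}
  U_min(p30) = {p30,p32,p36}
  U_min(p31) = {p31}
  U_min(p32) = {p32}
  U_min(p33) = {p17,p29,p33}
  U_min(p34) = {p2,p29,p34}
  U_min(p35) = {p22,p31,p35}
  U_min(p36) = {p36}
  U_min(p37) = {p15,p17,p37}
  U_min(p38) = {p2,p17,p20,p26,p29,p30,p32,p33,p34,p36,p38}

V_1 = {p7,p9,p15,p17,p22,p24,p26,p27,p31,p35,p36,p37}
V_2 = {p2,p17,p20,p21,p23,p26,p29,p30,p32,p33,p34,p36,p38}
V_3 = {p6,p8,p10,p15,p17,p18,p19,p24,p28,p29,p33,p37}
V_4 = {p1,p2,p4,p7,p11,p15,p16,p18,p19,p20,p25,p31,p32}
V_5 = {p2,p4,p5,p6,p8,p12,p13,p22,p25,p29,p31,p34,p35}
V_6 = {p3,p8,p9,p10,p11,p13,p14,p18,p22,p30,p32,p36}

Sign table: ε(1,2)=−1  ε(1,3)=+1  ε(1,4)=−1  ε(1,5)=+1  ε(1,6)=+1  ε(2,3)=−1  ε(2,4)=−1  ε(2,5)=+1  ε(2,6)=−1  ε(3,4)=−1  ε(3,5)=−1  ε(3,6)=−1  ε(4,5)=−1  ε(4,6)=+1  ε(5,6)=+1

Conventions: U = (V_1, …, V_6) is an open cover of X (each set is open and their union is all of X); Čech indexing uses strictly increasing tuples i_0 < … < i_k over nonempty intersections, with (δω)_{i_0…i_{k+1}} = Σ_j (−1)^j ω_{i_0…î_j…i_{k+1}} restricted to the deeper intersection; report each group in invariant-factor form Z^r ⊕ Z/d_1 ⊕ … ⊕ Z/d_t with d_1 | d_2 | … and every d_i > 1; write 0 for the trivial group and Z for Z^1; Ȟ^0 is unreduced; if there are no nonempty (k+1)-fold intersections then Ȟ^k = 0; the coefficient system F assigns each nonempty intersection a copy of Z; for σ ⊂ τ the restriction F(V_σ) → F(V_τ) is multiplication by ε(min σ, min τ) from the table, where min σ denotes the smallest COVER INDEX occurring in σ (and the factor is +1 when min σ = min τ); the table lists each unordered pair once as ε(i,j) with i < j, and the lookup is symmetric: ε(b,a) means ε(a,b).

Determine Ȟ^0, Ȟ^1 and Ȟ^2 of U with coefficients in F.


Ȟ^0 ≅ 0, Ȟ^1 ≅ Z/2 and Ȟ^2 ≅ Z

nonempty intersections:
  V12={p17,p26,p36} V13={p15,p17,p24,p37} V14={p7,p15,p31} V15={p22,p31,p35} V16={p9,p22,p36} V23={p17,p29,p33} V24={p2,p20,p32} V25={p2,p29,p34} V26={p30,p32,p36} V34={p15,p18,p19} V35={p6,p8,p29} V36={p8,p10,p18} V45={p2,p4,p25,p31} V46={p11,p18,p32} V56={p8,p13,p22}
  V123={p17} V126={p36} V134={p15} V145={p31} V156={p22} V235={p29} V245={p2} V246={p32} V346={p18} V356={p8}
C dims 6,15,10; δ0: rk 6, SNF 1^5·2; δ1: rk 9, SNF 1^9
Ȟ^0: (6−6)−0=0 ⇒ 0
Ȟ^1: (15−9)−6=0 plus torsion [2] ⇒ Z/2
Ȟ^2: (10−0)−9=1 ⇒ Z


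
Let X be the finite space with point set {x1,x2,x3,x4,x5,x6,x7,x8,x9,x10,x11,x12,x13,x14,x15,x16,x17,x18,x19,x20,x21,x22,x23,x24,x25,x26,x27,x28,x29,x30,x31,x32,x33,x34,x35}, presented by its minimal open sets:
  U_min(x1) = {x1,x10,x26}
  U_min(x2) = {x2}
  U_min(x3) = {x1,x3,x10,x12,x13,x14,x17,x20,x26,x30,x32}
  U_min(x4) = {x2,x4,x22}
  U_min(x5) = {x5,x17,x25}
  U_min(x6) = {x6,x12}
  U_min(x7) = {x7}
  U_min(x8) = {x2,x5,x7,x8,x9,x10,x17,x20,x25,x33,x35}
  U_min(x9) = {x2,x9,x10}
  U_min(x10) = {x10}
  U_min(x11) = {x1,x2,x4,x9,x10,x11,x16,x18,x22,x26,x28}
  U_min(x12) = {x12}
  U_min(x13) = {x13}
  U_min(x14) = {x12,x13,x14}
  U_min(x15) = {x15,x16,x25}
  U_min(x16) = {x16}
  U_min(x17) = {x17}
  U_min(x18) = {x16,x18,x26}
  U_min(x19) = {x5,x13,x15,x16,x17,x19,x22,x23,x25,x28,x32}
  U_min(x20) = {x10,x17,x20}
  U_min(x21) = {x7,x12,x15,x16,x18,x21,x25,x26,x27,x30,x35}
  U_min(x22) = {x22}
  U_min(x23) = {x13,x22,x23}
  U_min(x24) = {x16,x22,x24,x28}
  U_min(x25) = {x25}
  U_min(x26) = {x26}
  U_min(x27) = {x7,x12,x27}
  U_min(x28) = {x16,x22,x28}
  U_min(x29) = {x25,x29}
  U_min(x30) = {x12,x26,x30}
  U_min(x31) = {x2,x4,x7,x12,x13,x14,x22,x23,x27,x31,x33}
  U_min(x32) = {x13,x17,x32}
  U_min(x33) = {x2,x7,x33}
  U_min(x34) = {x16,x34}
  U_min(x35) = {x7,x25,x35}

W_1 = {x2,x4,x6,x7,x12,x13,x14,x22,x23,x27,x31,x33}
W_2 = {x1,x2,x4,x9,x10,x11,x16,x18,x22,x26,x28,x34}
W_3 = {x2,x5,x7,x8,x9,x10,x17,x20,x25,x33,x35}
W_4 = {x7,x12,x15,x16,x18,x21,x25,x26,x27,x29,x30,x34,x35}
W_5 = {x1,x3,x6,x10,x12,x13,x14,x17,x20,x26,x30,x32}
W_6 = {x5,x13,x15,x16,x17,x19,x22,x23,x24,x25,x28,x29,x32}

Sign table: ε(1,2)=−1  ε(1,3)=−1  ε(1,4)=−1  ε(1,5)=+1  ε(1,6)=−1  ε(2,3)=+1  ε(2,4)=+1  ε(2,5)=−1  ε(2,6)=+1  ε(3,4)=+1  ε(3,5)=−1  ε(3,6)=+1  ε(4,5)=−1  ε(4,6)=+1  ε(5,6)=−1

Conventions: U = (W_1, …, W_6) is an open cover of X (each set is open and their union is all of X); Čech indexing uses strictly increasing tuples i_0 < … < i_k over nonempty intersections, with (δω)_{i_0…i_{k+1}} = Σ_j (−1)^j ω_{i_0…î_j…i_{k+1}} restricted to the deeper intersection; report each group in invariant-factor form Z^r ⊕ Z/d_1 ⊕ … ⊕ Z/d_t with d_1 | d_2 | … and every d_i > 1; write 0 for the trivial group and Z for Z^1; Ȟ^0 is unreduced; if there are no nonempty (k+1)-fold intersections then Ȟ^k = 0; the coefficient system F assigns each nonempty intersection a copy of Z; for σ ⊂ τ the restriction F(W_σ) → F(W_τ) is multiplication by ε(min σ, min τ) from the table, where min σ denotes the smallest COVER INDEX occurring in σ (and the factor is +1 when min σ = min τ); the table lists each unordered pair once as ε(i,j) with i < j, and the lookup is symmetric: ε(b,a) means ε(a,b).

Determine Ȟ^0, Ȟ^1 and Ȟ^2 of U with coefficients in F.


Ȟ^0 ≅ Z; Ȟ^1 ≅ 0; Ȟ^2 ≅ Z/2

nerve simplices:
  W12={x2,x4,x22} W13={x2,x7,x33} W14={x7,x12,x27} W15={x6,x12,x13,x14} W16={x13,x22,x23} W23={x2,x9,x10} W24={x16,x18,x26,x34} W25={x1,x10,x26} W26={x16,x22,x28} W34={x7,x25,x35} W35={x10,x17,x20} W36={x5,x17,x25} W45={x12,x26,x30} W46={x15,x16,x25,x29} W56={x13,x17,x32}
  W123={x2} W126={x22} W134={x7} W145={x12} W156={x13} W235={x10} W245={x26} W246={x16} W346={x25} W356={x17}
C dims 6,15,10; δ0: rk 5, SNF 1^5; δ1: rk 10, SNF 1^9·2
degree 0: 6−5−0 = 1 → Ȟ^0 ≅ Z
degree 1: 15−10−5 = 0 → Ȟ^1 ≅ 0
degree 2: 10−0−10 = 0 plus torsion [2] → Ȟ^2 ≅ Z/2


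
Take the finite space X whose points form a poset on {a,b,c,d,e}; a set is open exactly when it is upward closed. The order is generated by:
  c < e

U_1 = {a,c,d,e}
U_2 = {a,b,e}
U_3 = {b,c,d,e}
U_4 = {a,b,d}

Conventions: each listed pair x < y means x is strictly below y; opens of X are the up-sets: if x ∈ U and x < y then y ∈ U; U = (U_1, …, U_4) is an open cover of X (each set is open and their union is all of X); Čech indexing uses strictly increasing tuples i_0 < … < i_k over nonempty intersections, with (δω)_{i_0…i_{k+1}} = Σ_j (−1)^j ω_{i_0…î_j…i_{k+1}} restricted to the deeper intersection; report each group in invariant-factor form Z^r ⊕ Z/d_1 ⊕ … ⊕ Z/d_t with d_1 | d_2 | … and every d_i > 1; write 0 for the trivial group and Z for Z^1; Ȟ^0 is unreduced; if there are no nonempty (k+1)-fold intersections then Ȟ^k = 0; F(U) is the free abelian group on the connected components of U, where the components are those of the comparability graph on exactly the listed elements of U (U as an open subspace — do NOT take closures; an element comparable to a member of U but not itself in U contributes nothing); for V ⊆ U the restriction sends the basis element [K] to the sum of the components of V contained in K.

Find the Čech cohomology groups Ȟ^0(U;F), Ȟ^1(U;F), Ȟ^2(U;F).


cover nerve:
  U12={a,e} U13={c,d,e} U14={a,d} U23={b,e} U24={a,b} U34={b,d}
  U123={e} U124={a} U134={d} U234={b}
components per intersection:
  U1: {a} {c,e} {d}
  U2: {a} {b} {e}
  U3: {b} {c,e} {d}
  U4: {a} {b} {d}
  U12: {a} {e}
  U13: {c,e} {d}
  U14: {a} {d}
  U23: {b} {e}
  U24: {a} {b}
  U34: {b} {d}
  U123: {e}
  U124: {a}
  U134: {d}
  U234: {b}
C dims 12,12,4; δ0: rk 8, SNF 1^8; δ1: rk 4, SNF 1^4
Ȟ^0: (12−8)−0=4 ⇒ Z^4
Ȟ^1: (12−4)−8=0 ⇒ 0
Ȟ^2: (4−0)−4=0 ⇒ 0

Ȟ^0(U;F) ≅ Z^4; Ȟ^1(U;F) ≅ 0; Ȟ^2(U;F) ≅ 0


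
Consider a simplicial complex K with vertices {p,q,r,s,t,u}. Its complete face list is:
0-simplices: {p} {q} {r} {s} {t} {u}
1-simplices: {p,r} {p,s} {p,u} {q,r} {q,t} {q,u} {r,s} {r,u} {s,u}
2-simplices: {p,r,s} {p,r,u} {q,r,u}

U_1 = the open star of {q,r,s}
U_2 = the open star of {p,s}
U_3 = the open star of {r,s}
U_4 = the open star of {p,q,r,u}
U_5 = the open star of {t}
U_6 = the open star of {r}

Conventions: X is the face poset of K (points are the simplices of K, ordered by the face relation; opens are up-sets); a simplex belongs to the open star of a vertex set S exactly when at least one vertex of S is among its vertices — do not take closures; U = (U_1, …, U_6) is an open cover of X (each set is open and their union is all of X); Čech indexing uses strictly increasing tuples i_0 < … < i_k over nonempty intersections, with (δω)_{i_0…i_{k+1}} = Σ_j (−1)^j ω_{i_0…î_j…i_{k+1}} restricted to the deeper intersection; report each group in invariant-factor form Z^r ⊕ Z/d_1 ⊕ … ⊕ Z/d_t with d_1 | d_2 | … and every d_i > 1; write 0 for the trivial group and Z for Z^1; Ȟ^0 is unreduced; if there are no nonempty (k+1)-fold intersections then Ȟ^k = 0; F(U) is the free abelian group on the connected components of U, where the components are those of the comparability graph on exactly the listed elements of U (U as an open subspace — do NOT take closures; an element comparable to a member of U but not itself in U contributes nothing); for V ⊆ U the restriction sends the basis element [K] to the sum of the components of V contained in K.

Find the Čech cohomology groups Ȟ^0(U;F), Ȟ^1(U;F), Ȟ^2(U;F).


nonempty overlaps:
  U1={{q},{r},{s},{p,r},{p,s},{q,r},{q,t},{q,u},{r,s},{r,u},{s,u},{p,r,s},{p,r,u},{q,r,u}} U2={{p},{s},{p,r},{p,s},{p,u},{r,s},{s,u},{p,r,s},{p,r,u}} U3={{r},{s},{p,r},{p,s},{q,r},{r,s},{r,u},{s,u},{p,r,s},{p,r,u},{q,r,u}} U4={{p},{q},{r},{u},{p,r},{p,s},{p,u},{q,r},{q,t},{q,u},{r,s},{r,u},{s,u},{p,r,s},{p,r,u},{q,r,u}} U5={{t},{q,t}} U6={{r},{p,r},{q,r},{r,s},{r,u},{p,r,s},{p,r,u},{q,r,u}}
  U12={{s},{p,r},{p,s},{r,s},{s,u},{p,r,s},{p,r,u}} U13={{r},{s},{p,r},{p,s},{q,r},{r,s},{r,u},{s,u},{p,r,s},{p,r,u},{q,r,u}} U14={{q},{r},{p,r},{p,s},{q,r},{q,t},{q,u},{r,s},{r,u},{s,u},{p,r,s},{p,r,u},{q,r,u}} U15={{q,t}} U16={{r},{p,r},{q,r},{r,s},{r,u},{p,r,s},{p,r,u},{q,r,u}} U23={{s},{p,r},{p,s},{r,s},{s,u},{p,r,s},{p,r,u}} U24={{p},{p,r},{p,s},{p,u},{r,s},{s,u},{p,r,s},{p,r,u}} U26={{p,r},{r,s},{p,r,s},{p,r,u}} U34={{r},{p,r},{p,s},{q,r},{r,s},{r,u},{s,u},{p,r,s},{p,r,u},{q,r,u}} U36={{r},{p,r},{q,r},{r,s},{r,u},{p,r,s},{p,r,u},{q,r,u}} U45={{q,t}} U46={{r},{p,r},{q,r},{r,s},{r,u},{p,r,s},{p,r,u},{q,r,u}}
  U123={{s},{p,r},{p,s},{r,s},{s,u},{p,r,s},{p,r,u}} U124={{p,r},{p,s},{r,s},{s,u},{p,r,s},{p,r,u}} U126={{p,r},{r,s},{p,r,s},{p,r,u}} U134={{r},{p,r},{p,s},{q,r},{r,s},{r,u},{s,u},{p,r,s},{p,r,u},{q,r,u}} U136={{r},{p,r},{q,r},{r,s},{r,u},{p,r,s},{p,r,u},{q,r,u}} U145={{q,t}} U146={{r},{p,r},{q,r},{r,s},{r,u},{p,r,s},{p,r,u},{q,r,u}} U234={{p,r},{p,s},{r,s},{s,u},{p,r,s},{p,r,u}} U236={{p,r},{r,s},{p,r,s},{p,r,u}} U246={{p,r},{r,s},{p,r,s},{p,r,u}} U346={{r},{p,r},{q,r},{r,s},{r,u},{p,r,s},{p,r,u},{q,r,u}}
  U1234={{p,r},{p,s},{r,s},{s,u},{p,r,s},{p,r,u}} U1236={{p,r},{r,s},{p,r,s},{p,r,u}} U1246={{p,r},{r,s},{p,r,s},{p,r,u}} U1346={{r},{p,r},{q,r},{r,s},{r,u},{p,r,s},{p,r,u},{q,r,u}} U2346={{p,r},{r,s},{p,r,s},{p,r,u}}
  U12346={{p,r},{r,s},{p,r,s},{p,r,u}}
components per intersection:
  U1: {{q},{r},{s},{p,r},{p,s},{q,r},{q,t},{q,u},{r,s},{r,u},{s,u},{p,r,s},{p,r,u},{q,r,u}}
  U2: {{p},{s},{p,r},{p,s},{p,u},{r,s},{s,u},{p,r,s},{p,r,u}}
  U3: {{r},{s},{p,r},{p,s},{q,r},{r,s},{r,u},{s,u},{p,r,s},{p,r,u},{q,r,u}}
  U4: {{p},{q},{r},{u},{p,r},{p,s},{p,u},{q,r},{q,t},{q,u},{r,s},{r,u},{s,u},{p,r,s},{p,r,u},{q,r,u}}
  U5: {{t},{q,t}}
  U6: {{r},{p,r},{q,r},{r,s},{r,u},{p,r,s},{p,r,u},{q,r,u}}
  U12: {{s},{p,r},{p,s},{r,s},{s,u},{p,r,s},{p,r,u}}
  U13: {{r},{s},{p,r},{p,s},{q,r},{r,s},{r,u},{s,u},{p,r,s},{p,r,u},{q,r,u}}
  U14: {{q},{r},{p,r},{p,s},{q,r},{q,t},{q,u},{r,s},{r,u},{p,r,s},{p,r,u},{q,r,u}} {{s,u}}
  U15: {{q,t}}
  U16: {{r},{p,r},{q,r},{r,s},{r,u},{p,r,s},{p,r,u},{q,r,u}}
  U23: {{s},{p,r},{p,s},{r,s},{s,u},{p,r,s},{p,r,u}}
  U24: {{p},{p,r},{p,s},{p,u},{r,s},{p,r,s},{p,r,u}} {{s,u}}
  U26: {{p,r},{r,s},{p,r,s},{p,r,u}}
  U34: {{r},{p,r},{p,s},{q,r},{r,s},{r,u},{p,r,s},{p,r,u},{q,r,u}} {{s,u}}
  U36: {{r},{p,r},{q,r},{r,s},{r,u},{p,r,s},{p,r,u},{q,r,u}}
  U45: {{q,t}}
  U46: {{r},{p,r},{q,r},{r,s},{r,u},{p,r,s},{p,r,u},{q,r,u}}
  U123: {{s},{p,r},{p,s},{r,s},{s,u},{p,r,s},{p,r,u}}
  U124: {{p,r},{p,s},{r,s},{p,r,s},{p,r,u}} {{s,u}}
  U126: {{p,r},{r,s},{p,r,s},{p,r,u}}
  U134: {{r},{p,r},{p,s},{q,r},{r,s},{r,u},{p,r,s},{p,r,u},{q,r,u}} {{s,u}}
  U136: {{r},{p,r},{q,r},{r,s},{r,u},{p,r,s},{p,r,u},{q,r,u}}
  U145: {{q,t}}
  U146: {{r},{p,r},{q,r},{r,s},{r,u},{p,r,s},{p,r,u},{q,r,u}}
  U234: {{p,r},{p,s},{r,s},{p,r,s},{p,r,u}} {{s,u}}
  U236: {{p,r},{r,s},{p,r,s},{p,r,u}}
  U246: {{p,r},{r,s},{p,r,s},{p,r,u}}
  U346: {{r},{p,r},{q,r},{r,s},{r,u},{p,r,s},{p,r,u},{q,r,u}}
  U1234: {{p,r},{p,s},{r,s},{p,r,s},{p,r,u}} {{s,u}}
  U1236: {{p,r},{r,s},{p,r,s},{p,r,u}}
  U1246: {{p,r},{r,s},{p,r,s},{p,r,u}}
  U1346: {{r},{p,r},{q,r},{r,s},{r,u},{p,r,s},{p,r,u},{q,r,u}}
  U2346: {{p,r},{r,s},{p,r,s},{p,r,u}}
  U12346: {{p,r},{r,s},{p,r,s},{p,r,u}}
C dims 6,15,14,6; δ0: rk 5, SNF 1^5; δ1: rk 9, SNF 1^9; δ2: rk 5, SNF 1^5
degree 0: 6−5−0 = 1 → Ȟ^0 ≅ Z
degree 1: 15−9−5 = 1 → Ȟ^1 ≅ Z
degree 2: 14−5−9 = 0 → Ȟ^2 ≅ 0

Ȟ^0 = Z, Ȟ^1 = Z and Ȟ^2 = 0


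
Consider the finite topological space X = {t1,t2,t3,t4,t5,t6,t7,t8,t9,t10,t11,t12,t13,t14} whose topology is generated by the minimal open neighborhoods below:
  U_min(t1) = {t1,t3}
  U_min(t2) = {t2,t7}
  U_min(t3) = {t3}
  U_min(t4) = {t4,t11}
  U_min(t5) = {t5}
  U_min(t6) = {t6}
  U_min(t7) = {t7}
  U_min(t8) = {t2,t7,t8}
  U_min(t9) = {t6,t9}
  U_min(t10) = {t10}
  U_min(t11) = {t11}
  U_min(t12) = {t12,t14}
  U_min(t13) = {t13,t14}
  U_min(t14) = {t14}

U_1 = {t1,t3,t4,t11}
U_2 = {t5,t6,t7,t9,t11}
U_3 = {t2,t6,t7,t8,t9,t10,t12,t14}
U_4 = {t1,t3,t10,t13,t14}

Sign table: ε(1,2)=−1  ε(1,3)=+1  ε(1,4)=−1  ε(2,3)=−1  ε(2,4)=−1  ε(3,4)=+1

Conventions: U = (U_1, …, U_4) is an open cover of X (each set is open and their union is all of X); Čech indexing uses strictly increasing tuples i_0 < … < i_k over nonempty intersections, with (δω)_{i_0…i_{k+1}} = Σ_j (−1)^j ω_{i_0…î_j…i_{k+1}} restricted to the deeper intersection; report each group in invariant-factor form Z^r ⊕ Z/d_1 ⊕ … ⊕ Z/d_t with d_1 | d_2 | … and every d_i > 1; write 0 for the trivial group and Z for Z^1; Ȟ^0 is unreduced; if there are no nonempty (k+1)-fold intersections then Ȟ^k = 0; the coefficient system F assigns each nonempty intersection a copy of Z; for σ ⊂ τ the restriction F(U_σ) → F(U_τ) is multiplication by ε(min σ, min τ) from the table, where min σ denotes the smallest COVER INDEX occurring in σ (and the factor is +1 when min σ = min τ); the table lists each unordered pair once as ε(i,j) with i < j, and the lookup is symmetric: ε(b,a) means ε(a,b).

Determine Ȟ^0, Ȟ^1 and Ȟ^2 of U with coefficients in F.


nonempty overlaps:
  U12={t11} U14={t1,t3} U23={t6,t7,t9} U34={t10,t14}
C dims 4,4; δ0: rk 4, SNF 1^3·2
degree 0: 4−4−0 = 0 → Ȟ^0 ≅ 0
degree 1: 4−0−4 = 0 plus torsion [2] → Ȟ^1 ≅ Z/2
degree 2: 0−0−0 = 0 → Ȟ^2 ≅ 0

Ȟ^0(U;F) ≅ 0, Ȟ^1(U;F) ≅ Z/2 and Ȟ^2(U;F) ≅ 0


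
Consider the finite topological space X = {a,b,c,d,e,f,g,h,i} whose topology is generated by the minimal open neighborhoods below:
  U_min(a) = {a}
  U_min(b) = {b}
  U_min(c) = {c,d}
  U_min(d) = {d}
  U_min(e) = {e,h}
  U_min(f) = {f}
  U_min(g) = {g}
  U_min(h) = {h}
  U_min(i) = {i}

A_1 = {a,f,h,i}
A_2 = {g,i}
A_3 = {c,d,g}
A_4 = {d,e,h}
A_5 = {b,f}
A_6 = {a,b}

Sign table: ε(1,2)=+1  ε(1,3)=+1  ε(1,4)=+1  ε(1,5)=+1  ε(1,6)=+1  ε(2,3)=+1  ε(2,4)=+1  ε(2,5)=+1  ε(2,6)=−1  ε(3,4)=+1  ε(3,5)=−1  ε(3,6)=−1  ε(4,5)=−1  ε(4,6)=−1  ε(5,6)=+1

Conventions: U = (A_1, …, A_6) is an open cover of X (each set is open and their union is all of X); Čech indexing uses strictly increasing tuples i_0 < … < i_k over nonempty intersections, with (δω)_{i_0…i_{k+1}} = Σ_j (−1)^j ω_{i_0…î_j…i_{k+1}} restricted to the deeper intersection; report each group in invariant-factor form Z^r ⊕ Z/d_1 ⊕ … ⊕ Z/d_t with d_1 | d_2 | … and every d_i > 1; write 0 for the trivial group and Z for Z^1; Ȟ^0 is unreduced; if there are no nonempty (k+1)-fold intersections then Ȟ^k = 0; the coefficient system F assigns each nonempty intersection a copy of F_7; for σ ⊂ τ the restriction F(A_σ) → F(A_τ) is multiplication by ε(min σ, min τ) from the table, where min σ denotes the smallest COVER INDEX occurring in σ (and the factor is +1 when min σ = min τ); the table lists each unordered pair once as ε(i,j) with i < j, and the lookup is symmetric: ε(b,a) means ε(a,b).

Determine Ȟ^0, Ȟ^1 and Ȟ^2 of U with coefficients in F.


Ȟ^0 = Z/7,  Ȟ^1 = Z/7 ⊕ Z/7,  Ȟ^2 = 0

cover nerve:
  A12={i} A14={h} A15={f} A16={a} A23={g} A34={d} A56={b}
C dims 6,7; δ0: rk_F7 5
Ȟ^0: (6−5)−0=1 ⇒ Z/7
Ȟ^1: (7−0)−5=2 ⇒ Z/7 ⊕ Z/7
Ȟ^2: (0−0)−0=0 ⇒ 0


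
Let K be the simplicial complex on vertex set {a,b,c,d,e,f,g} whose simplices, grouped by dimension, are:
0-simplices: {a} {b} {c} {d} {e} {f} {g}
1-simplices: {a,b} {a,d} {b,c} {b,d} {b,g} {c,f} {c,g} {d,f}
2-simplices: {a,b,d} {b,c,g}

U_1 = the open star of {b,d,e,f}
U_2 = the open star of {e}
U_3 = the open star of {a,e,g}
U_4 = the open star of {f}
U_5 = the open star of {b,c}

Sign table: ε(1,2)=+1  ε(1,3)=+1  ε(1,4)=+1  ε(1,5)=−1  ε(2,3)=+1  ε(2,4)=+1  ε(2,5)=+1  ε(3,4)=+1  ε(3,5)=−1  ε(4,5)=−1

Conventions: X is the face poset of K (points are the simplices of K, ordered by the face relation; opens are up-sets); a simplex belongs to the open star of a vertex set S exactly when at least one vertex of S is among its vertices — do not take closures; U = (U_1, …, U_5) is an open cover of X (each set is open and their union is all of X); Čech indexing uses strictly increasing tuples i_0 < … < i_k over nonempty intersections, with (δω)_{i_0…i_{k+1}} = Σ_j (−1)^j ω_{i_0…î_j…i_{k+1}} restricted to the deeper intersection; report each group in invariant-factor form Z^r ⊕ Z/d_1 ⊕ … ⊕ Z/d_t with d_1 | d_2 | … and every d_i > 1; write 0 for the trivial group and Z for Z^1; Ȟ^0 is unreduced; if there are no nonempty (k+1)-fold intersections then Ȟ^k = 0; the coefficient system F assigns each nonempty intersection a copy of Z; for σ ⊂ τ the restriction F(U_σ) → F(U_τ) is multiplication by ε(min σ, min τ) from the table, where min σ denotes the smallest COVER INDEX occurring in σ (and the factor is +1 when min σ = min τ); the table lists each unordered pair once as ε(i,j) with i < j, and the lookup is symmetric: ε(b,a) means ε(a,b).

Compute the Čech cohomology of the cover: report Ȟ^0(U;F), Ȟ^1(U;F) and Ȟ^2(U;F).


Ȟ^0 = Z; Ȟ^1 = 0; Ȟ^2 = 0

nerve of the cover:
  U1={{b},{d},{e},{f},{a,b},{a,d},{b,c},{b,d},{b,g},{c,f},{d,f},{a,b,d},{b,c,g}} U2={{e}} U3={{a},{e},{g},{a,b},{a,d},{b,g},{c,g},{a,b,d},{b,c,g}} U4={{f},{c,f},{d,f}} U5={{b},{c},{a,b},{b,c},{b,d},{b,g},{c,f},{c,g},{a,b,d},{b,c,g}}
  U12={{e}} U13={{e},{a,b},{a,d},{b,g},{a,b,d},{b,c,g}} U14={{f},{c,f},{d,f}} U15={{b},{a,b},{b,c},{b,d},{b,g},{c,f},{a,b,d},{b,c,g}} U23={{e}} U35={{a,b},{b,g},{c,g},{a,b,d},{b,c,g}} U45={{c,f}}
  U123={{e}} U135={{a,b},{b,g},{a,b,d},{b,c,g}} U145={{c,f}}
C dims 5,7,3; δ0: rk 4, SNF 1^4; δ1: rk 3, SNF 1^3
Ȟ^0 = (5 − 4) − 0 = 1, so Ȟ^0 ≅ Z
Ȟ^1 = (7 − 3) − 4 = 0, so Ȟ^1 ≅ 0
Ȟ^2 = (3 − 0) − 3 = 0, so Ȟ^2 ≅ 0


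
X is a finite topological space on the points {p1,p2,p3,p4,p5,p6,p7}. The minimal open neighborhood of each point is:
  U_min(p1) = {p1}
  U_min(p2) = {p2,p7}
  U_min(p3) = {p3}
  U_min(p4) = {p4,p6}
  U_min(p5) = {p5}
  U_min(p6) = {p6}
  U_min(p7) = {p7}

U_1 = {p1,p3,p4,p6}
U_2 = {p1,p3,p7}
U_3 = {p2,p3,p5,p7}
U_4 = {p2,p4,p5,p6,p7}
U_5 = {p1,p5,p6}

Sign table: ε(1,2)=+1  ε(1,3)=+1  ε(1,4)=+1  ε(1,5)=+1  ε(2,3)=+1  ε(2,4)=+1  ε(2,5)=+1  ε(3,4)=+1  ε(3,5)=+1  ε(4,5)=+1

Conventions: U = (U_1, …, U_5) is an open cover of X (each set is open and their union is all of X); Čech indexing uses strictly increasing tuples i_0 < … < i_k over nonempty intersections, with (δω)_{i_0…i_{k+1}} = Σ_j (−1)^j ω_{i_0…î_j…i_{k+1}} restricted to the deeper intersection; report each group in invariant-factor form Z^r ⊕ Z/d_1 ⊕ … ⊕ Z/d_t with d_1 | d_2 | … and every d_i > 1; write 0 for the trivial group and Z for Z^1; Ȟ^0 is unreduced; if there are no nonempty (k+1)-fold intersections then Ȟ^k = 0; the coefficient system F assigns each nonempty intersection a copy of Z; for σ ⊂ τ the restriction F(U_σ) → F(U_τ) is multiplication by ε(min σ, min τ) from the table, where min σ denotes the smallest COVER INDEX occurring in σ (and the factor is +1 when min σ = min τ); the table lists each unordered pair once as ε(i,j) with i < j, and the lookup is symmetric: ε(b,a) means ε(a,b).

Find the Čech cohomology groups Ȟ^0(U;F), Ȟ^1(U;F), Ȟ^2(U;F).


Ȟ^0(U;F) ≅ Z, Ȟ^1(U;F) ≅ Z, Ȟ^2(U;F) ≅ 0

intersection data:
  U12={p1,p3} U13={p3} U14={p4,p6} U15={p1,p6} U23={p3,p7} U24={p7} U25={p1} U34={p2,p5,p7} U35={p5} U45={p5,p6}
  U123={p3} U125={p1} U145={p6} U234={p7} U345={p5}
C dims 5,10,5; δ0: rk 4, SNF 1^4; δ1: rk 5, SNF 1^5
Ȟ^0 = (5 − 4) − 0 = 1, so Ȟ^0 ≅ Z
Ȟ^1 = (10 − 5) − 4 = 1, so Ȟ^1 ≅ Z
Ȟ^2 = (5 − 0) − 5 = 0, so Ȟ^2 ≅ 0


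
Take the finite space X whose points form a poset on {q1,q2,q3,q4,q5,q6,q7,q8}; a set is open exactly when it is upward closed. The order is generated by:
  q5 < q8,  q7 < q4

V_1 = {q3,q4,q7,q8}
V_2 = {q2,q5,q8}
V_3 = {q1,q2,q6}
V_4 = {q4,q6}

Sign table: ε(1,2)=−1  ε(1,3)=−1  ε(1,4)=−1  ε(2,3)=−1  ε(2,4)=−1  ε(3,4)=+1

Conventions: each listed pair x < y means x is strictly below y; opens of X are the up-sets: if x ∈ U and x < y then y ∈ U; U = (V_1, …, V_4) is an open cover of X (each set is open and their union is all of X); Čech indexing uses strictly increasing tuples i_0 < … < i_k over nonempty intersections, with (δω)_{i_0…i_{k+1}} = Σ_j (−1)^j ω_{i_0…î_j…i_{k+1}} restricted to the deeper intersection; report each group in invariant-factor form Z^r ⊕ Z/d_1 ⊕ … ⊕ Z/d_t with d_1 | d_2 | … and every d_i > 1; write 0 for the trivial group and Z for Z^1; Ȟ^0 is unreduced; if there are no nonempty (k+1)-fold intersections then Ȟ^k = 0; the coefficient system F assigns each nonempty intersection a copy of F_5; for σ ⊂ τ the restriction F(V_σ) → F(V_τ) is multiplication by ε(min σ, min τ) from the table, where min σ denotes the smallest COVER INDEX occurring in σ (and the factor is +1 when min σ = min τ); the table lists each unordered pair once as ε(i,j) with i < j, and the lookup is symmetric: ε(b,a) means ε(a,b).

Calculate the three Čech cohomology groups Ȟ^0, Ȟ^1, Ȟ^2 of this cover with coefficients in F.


Ȟ^0(U;F) ≅ 0, Ȟ^1(U;F) ≅ 0, Ȟ^2(U;F) ≅ 0

intersection data:
  V12={q8} V14={q4} V23={q2} V34={q6}
C dims 4,4; δ0: rk_F5 4
Ȟ^0 = (4 − 4) − 0 = 0, so Ȟ^0 ≅ 0
Ȟ^1 = (4 − 0) − 4 = 0, so Ȟ^1 ≅ 0
Ȟ^2 = (0 − 0) − 0 = 0, so Ȟ^2 ≅ 0


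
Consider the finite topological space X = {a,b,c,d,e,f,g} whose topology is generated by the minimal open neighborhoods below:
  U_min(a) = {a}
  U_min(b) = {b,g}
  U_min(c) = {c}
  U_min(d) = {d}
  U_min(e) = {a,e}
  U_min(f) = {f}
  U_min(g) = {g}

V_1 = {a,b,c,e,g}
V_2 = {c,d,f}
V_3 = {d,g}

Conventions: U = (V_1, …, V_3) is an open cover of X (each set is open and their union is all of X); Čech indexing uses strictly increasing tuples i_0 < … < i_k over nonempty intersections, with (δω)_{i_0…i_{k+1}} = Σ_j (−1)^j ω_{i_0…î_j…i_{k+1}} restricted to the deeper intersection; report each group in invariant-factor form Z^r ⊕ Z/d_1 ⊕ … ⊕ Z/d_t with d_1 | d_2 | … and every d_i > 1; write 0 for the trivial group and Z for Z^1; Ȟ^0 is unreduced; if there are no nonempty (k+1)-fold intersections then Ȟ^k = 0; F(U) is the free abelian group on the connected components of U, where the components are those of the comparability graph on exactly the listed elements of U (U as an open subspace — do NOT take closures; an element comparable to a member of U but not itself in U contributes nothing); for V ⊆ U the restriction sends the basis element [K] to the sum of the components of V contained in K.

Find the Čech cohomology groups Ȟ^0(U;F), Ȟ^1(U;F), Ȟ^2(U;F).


Ȟ^0 ≅ Z^5, Ȟ^1 ≅ 0 and Ȟ^2 ≅ 0

cover nerve:
  V12={c} V13={g} V23={d}
components per intersection:
  V1: {a,e} {b,g} {c}
  V2: {c} {d} {f}
  V3: {d} {g}
  V12: {c}
  V13: {g}
  V23: {d}
C dims 8,3; δ0: rk 3, SNF 1^3
Ȟ^0: (8−3)−0=5 ⇒ Z^5
Ȟ^1: (3−0)−3=0 ⇒ 0
Ȟ^2: (0−0)−0=0 ⇒ 0


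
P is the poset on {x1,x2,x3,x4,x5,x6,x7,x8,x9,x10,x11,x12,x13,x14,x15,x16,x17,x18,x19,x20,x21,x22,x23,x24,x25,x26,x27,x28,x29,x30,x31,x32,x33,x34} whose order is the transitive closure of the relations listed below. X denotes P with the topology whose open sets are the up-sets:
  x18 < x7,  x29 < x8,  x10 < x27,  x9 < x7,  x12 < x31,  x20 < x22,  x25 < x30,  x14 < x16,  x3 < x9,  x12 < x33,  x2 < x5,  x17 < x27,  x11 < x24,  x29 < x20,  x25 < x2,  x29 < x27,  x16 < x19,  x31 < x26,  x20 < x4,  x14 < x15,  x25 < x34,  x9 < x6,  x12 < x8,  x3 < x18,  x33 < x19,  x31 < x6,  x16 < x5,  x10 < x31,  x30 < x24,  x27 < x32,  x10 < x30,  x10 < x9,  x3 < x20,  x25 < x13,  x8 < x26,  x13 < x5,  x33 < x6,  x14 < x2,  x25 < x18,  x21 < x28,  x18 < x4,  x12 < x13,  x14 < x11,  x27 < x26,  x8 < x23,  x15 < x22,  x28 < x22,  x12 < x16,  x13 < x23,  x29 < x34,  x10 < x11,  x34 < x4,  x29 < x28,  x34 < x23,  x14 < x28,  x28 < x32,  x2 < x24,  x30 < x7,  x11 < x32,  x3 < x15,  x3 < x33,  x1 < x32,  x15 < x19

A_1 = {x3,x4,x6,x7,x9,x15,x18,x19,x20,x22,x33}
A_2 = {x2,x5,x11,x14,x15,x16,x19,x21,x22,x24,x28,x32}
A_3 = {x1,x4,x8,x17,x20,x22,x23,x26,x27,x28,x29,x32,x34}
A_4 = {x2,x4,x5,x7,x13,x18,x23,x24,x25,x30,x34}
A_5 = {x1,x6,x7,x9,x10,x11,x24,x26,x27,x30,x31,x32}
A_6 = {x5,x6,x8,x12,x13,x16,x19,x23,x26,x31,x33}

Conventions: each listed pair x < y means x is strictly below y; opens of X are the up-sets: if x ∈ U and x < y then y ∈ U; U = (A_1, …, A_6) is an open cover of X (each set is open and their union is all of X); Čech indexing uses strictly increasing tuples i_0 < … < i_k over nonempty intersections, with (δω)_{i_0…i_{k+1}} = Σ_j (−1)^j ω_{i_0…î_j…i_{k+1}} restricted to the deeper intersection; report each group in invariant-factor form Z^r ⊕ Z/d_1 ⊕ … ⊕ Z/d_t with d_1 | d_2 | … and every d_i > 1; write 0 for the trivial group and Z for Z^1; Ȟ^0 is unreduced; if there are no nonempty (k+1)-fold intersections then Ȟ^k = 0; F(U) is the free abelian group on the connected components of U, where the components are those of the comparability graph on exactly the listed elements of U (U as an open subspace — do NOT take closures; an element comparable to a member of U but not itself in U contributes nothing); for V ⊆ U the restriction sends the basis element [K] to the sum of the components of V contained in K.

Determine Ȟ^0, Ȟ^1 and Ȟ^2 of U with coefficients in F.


Ȟ^0 ≅ Z, Ȟ^1 ≅ 0 and Ȟ^2 ≅ Z/2

nerve of the cover:
  A12={x15,x19,x22} A13={x4,x20,x22} A14={x4,x7,x18} A15={x6,x7,x9} A16={x6,x19,x33} A23={x22,x28,x32} A24={x2,x5,x24} A25={x11,x24,x32} A26={x5,x16,x19} A34={x4,x23,x34} A35={x1,x26,x27,x32} A36={x8,x23,x26} A45={x7,x24,x30} A46={x5,x13,x23} A56={x6,x26,x31}
  A123={x22} A126={x19} A134={x4} A145={x7} A156={x6} A235={x32} A245={x24} A246={x5} A346={x23} A356={x26}
components per intersection:
  A1: {x3,x4,x6,x7,x9,x15,x18,x19,x20,x22,x33}
  A2: {x2,x5,x11,x14,x15,x16,x19,x21,x22,x24,x28,x32}
  A3: {x1,x4,x8,x17,x20,x22,x23,x26,x27,x28,x29,x32,x34}
  A4: {x2,x4,x5,x7,x13,x18,x23,x24,x25,x30,x34}
  A5: {x1,x6,x7,x9,x10,x11,x24,x26,x27,x30,x31,x32}
  A6: {x5,x6,x8,x12,x13,x16,x19,x23,x26,x31,x33}
  A12: {x15,x19,x22}
  A13: {x4,x20,x22}
  A14: {x4,x7,x18}
  A15: {x6,x7,x9}
  A16: {x6,x19,x33}
  A23: {x22,x28,x32}
  A24: {x2,x5,x24}
  A25: {x11,x24,x32}
  A26: {x5,x16,x19}
  A34: {x4,x23,x34}
  A35: {x1,x26,x27,x32}
  A36: {x8,x23,x26}
  A45: {x7,x24,x30}
  A46: {x5,x13,x23}
  A56: {x6,x26,x31}
  A123: {x22}
  A126: {x19}
  A134: {x4}
  A145: {x7}
  A156: {x6}
  A235: {x32}
  A245: {x24}
  A246: {x5}
  A346: {x23}
  A356: {x26}
C dims 6,15,10; δ0: rk 5, SNF 1^5; δ1: rk 10, SNF 1^9·2
Ȟ^0 = (6 − 5) − 0 = 1, so Ȟ^0 ≅ Z
Ȟ^1 = (15 − 10) − 5 = 0, so Ȟ^1 ≅ 0
Ȟ^2 = (10 − 0) − 10 = 0 plus torsion [2], so Ȟ^2 ≅ Z/2


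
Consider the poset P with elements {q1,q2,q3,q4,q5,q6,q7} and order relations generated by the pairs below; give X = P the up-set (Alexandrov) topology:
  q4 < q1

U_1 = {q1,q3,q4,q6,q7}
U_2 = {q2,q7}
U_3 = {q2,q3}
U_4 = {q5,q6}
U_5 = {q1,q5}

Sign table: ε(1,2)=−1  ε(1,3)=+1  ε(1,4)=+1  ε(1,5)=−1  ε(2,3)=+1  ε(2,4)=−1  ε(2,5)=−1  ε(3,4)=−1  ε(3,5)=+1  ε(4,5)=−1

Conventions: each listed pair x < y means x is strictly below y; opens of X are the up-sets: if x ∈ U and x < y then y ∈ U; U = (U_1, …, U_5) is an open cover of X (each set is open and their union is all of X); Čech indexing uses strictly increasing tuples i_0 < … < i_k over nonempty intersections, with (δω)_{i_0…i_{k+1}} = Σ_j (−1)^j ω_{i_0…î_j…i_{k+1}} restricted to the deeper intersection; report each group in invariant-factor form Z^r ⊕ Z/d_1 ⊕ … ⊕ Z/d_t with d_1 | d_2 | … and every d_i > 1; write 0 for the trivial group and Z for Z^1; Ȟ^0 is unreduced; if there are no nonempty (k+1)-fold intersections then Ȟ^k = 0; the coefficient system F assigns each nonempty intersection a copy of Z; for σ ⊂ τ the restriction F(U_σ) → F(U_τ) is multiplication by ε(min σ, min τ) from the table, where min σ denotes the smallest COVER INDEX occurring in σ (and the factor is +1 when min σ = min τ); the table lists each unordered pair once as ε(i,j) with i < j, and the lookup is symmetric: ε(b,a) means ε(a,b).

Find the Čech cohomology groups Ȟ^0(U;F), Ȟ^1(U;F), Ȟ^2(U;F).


cover nerve:
  U12={q7} U13={q3} U14={q6} U15={q1} U23={q2} U45={q5}
C dims 5,6; δ0: rk 5, SNF 1^4·2
Ȟ^0: (5−5)−0=0 ⇒ 0
Ȟ^1: (6−0)−5=1 plus torsion [2] ⇒ Z ⊕ Z/2
Ȟ^2: (0−0)−0=0 ⇒ 0

Ȟ^0(U;F) ≅ 0; Ȟ^1(U;F) ≅ Z ⊕ Z/2; Ȟ^2(U;F) ≅ 0


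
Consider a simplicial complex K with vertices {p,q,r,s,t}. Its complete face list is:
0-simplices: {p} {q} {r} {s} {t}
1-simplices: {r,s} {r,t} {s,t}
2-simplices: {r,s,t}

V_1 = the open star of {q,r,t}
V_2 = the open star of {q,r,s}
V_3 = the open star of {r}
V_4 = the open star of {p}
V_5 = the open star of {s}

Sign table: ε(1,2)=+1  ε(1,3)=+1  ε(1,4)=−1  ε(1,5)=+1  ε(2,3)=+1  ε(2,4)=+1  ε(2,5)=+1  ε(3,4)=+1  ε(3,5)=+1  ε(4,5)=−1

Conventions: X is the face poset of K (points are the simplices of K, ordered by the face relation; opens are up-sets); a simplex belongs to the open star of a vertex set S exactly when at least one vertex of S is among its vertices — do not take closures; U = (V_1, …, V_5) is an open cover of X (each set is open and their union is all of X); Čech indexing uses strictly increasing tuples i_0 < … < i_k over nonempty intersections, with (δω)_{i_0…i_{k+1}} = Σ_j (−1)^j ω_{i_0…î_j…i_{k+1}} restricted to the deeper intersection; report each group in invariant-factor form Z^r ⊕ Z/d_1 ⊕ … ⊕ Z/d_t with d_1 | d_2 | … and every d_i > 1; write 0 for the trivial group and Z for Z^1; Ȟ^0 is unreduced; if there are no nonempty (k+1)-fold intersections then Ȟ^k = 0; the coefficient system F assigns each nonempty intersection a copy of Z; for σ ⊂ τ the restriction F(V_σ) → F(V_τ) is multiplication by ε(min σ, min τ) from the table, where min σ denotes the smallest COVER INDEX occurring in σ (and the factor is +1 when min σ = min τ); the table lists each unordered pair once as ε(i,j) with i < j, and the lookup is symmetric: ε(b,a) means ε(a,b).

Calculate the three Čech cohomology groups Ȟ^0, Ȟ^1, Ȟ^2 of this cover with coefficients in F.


Ȟ^0 ≅ Z^2, Ȟ^1 ≅ 0 and Ȟ^2 ≅ 0

nerve simplices:
  V1={{q},{r},{t},{r,s},{r,t},{s,t},{r,s,t}} V2={{q},{r},{s},{r,s},{r,t},{s,t},{r,s,t}} V3={{r},{r,s},{r,t},{r,s,t}} V4={{p}} V5={{s},{r,s},{s,t},{r,s,t}}
  V12={{q},{r},{r,s},{r,t},{s,t},{r,s,t}} V13={{r},{r,s},{r,t},{r,s,t}} V15={{r,s},{s,t},{r,s,t}} V23={{r},{r,s},{r,t},{r,s,t}} V25={{s},{r,s},{s,t},{r,s,t}} V35={{r,s},{r,s,t}}
  V123={{r},{r,s},{r,t},{r,s,t}} V125={{r,s},{s,t},{r,s,t}} V135={{r,s},{r,s,t}} V235={{r,s},{r,s,t}}
  V1235={{r,s},{r,s,t}}
C dims 5,6,4,1; δ0: rk 3, SNF 1^3; δ1: rk 3, SNF 1^3; δ2: rk 1, SNF 1^1
degree 0: 5−3−0 = 2 → Ȟ^0 ≅ Z^2
degree 1: 6−3−3 = 0 → Ȟ^1 ≅ 0
degree 2: 4−1−3 = 0 → Ȟ^2 ≅ 0


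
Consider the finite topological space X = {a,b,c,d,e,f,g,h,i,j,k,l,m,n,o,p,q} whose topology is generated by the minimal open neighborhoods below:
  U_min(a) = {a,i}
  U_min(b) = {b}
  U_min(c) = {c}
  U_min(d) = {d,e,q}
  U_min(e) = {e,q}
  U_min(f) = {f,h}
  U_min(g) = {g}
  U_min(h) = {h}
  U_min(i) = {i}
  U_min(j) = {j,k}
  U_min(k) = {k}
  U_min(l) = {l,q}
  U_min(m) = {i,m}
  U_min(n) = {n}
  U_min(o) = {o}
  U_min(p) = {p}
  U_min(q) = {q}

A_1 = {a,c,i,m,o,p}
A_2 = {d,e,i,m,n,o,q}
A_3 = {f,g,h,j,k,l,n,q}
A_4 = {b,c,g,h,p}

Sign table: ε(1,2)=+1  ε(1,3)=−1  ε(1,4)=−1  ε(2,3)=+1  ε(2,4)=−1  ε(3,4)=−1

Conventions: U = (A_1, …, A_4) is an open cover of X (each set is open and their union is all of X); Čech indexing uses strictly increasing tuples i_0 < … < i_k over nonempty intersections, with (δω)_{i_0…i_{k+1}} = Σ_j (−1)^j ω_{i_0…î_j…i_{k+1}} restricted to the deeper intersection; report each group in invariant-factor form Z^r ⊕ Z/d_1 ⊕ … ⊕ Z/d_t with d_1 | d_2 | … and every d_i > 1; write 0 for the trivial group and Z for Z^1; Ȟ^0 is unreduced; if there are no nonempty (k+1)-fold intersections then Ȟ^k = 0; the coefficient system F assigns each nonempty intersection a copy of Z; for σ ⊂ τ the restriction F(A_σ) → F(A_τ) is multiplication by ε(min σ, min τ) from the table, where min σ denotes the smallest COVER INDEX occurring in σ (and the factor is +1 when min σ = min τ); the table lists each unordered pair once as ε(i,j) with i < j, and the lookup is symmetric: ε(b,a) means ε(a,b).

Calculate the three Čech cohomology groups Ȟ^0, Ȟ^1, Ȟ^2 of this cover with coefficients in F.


nerve simplices:
  A12={i,m,o} A14={c,p} A23={n,q} A34={g,h}
C dims 4,4; δ0: rk 3, SNF 1^3
degree 0: 4−3−0 = 1 → Ȟ^0 ≅ Z
degree 1: 4−0−3 = 1 → Ȟ^1 ≅ Z
degree 2: 0−0−0 = 0 → Ȟ^2 ≅ 0

Ȟ^0 = Z, Ȟ^1 = Z, Ȟ^2 = 0


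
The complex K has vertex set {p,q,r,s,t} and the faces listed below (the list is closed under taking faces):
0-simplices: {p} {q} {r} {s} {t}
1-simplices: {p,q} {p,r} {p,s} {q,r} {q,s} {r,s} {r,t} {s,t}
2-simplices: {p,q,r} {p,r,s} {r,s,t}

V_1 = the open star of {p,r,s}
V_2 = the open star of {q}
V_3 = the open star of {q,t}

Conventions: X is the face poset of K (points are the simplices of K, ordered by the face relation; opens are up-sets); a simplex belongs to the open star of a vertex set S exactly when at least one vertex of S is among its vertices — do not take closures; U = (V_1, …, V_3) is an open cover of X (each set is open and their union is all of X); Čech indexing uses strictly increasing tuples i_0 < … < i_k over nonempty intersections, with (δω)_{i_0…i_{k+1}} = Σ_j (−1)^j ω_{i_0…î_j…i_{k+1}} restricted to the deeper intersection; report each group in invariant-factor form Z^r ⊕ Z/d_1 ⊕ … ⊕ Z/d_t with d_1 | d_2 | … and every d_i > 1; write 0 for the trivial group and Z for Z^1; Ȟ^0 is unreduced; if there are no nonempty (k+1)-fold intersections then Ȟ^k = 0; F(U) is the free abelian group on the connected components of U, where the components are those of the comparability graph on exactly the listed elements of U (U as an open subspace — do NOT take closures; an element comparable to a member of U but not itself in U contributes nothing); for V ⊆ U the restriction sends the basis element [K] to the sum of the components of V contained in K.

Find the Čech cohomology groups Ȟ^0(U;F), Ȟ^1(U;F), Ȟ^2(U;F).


nerve simplices:
  V1={{p},{r},{s},{p,q},{p,r},{p,s},{q,r},{q,s},{r,s},{r,t},{s,t},{p,q,r},{p,r,s},{r,s,t}} V2={{q},{p,q},{q,r},{q,s},{p,q,r}} V3={{q},{t},{p,q},{q,r},{q,s},{r,t},{s,t},{p,q,r},{r,s,t}}
  V12={{p,q},{q,r},{q,s},{p,q,r}} V13={{p,q},{q,r},{q,s},{r,t},{s,t},{p,q,r},{r,s,t}} V23={{q},{p,q},{q,r},{q,s},{p,q,r}}
  V123={{p,q},{q,r},{q,s},{p,q,r}}
components per intersection:
  V1: {{p},{r},{s},{p,q},{p,r},{p,s},{q,r},{q,s},{r,s},{r,t},{s,t},{p,q,r},{p,r,s},{r,s,t}}
  V2: {{q},{p,q},{q,r},{q,s},{p,q,r}}
  V3: {{q},{p,q},{q,r},{q,s},{p,q,r}} {{t},{r,t},{s,t},{r,s,t}}
  V12: {{p,q},{q,r},{p,q,r}} {{q,s}}
  V13: {{p,q},{q,r},{p,q,r}} {{q,s}} {{r,t},{s,t},{r,s,t}}
  V23: {{q},{p,q},{q,r},{q,s},{p,q,r}}
  V123: {{p,q},{q,r},{p,q,r}} {{q,s}}
C dims 4,6,2; δ0: rk 3, SNF 1^3; δ1: rk 2, SNF 1^2
degree 0: 4−3−0 = 1 → Ȟ^0 ≅ Z
degree 1: 6−2−3 = 1 → Ȟ^1 ≅ Z
degree 2: 2−0−2 = 0 → Ȟ^2 ≅ 0

Ȟ^0 = Z, Ȟ^1 = Z and Ȟ^2 = 0


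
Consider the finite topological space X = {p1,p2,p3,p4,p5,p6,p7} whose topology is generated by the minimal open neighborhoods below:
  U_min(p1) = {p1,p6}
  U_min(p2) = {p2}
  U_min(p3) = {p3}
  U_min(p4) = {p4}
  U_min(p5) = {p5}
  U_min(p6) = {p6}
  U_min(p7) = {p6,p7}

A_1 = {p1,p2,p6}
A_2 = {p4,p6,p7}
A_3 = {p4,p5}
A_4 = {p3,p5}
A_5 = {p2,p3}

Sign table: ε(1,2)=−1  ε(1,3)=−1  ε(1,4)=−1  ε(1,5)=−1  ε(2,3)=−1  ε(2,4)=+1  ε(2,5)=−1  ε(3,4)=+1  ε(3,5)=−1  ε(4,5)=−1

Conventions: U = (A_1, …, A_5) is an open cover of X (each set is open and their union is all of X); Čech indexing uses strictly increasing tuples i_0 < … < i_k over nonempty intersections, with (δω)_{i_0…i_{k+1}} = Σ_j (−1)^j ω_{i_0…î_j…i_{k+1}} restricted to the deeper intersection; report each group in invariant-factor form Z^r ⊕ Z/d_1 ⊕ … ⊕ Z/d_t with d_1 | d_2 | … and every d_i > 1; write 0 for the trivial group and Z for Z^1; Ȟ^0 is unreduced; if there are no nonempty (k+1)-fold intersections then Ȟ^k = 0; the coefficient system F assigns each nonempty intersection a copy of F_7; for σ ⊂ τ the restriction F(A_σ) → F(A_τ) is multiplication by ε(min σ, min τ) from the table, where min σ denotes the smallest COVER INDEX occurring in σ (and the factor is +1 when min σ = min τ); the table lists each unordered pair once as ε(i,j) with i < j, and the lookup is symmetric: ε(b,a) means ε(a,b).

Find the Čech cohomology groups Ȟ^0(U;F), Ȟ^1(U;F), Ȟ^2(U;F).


cover nerve:
  A12={p6} A15={p2} A23={p4} A34={p5} A45={p3}
C dims 5,5; δ0: rk_F7 4
Ȟ^0: (5−4)−0=1 ⇒ Z/7
Ȟ^1: (5−0)−4=1 ⇒ Z/7
Ȟ^2: (0−0)−0=0 ⇒ 0

Ȟ^0(U;F) ≅ Z/7, Ȟ^1(U;F) ≅ Z/7, Ȟ^2(U;F) ≅ 0


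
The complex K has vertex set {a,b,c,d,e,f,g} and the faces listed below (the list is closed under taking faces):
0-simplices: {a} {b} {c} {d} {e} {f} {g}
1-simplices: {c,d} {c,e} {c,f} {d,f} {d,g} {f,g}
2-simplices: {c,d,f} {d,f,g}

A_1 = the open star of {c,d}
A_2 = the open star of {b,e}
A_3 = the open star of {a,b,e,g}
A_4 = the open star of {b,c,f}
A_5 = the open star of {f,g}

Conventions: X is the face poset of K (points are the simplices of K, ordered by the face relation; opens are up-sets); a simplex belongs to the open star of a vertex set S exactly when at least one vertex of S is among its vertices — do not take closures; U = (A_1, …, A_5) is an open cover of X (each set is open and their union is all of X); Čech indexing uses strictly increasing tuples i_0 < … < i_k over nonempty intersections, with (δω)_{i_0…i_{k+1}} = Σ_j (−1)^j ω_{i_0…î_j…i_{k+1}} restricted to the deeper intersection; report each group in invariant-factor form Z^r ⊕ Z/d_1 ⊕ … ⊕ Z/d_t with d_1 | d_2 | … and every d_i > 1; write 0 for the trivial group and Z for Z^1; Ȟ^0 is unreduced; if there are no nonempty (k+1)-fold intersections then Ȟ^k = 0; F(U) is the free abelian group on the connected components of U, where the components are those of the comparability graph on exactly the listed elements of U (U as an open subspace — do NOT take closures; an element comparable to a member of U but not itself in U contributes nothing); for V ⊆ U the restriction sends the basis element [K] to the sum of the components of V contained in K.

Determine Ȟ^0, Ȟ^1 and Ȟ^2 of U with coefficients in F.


Ȟ^0 ≅ Z^3, Ȟ^1 ≅ 0 and Ȟ^2 ≅ 0

nonempty overlaps:
  A1={{c},{d},{c,d},{c,e},{c,f},{d,f},{d,g},{c,d,f},{d,f,g}} A2={{b},{e},{c,e}} A3={{a},{b},{e},{g},{c,e},{d,g},{f,g},{d,f,g}} A4={{b},{c},{f},{c,d},{c,e},{c,f},{d,f},{f,g},{c,d,f},{d,f,g}} A5={{f},{g},{c,f},{d,f},{d,g},{f,g},{c,d,f},{d,f,g}}
  A12={{c,e}} A13={{c,e},{d,g},{d,f,g}} A14={{c},{c,d},{c,e},{c,f},{d,f},{c,d,f},{d,f,g}} A15={{c,f},{d,f},{d,g},{c,d,f},{d,f,g}} A23={{b},{e},{c,e}} A24={{b},{c,e}} A34={{b},{c,e},{f,g},{d,f,g}} A35={{g},{d,g},{f,g},{d,f,g}} A45={{f},{c,f},{d,f},{f,g},{c,d,f},{d,f,g}}
  A123={{c,e}} A124={{c,e}} A134={{c,e},{d,f,g}} A135={{d,g},{d,f,g}} A145={{c,f},{d,f},{c,d,f},{d,f,g}} A234={{b},{c,e}} A345={{f,g},{d,f,g}}
  A1234={{c,e}} A1345={{d,f,g}}
components per intersection:
  A1: {{c},{d},{c,d},{c,e},{c,f},{d,f},{d,g},{c,d,f},{d,f,g}}
  A2: {{b}} {{e},{c,e}}
  A3: {{a}} {{b}} {{e},{c,e}} {{g},{d,g},{f,g},{d,f,g}}
  A4: {{b}} {{c},{f},{c,d},{c,e},{c,f},{d,f},{f,g},{c,d,f},{d,f,g}}
  A5: {{f},{g},{c,f},{d,f},{d,g},{f,g},{c,d,f},{d,f,g}}
  A12: {{c,e}}
  A13: {{c,e}} {{d,g},{d,f,g}}
  A14: {{c},{c,d},{c,e},{c,f},{d,f},{c,d,f},{d,f,g}}
  A15: {{c,f},{d,f},{d,g},{c,d,f},{d,f,g}}
  A23: {{b}} {{e},{c,e}}
  A24: {{b}} {{c,e}}
  A34: {{b}} {{c,e}} {{f,g},{d,f,g}}
  A35: {{g},{d,g},{f,g},{d,f,g}}
  A45: {{f},{c,f},{d,f},{f,g},{c,d,f},{d,f,g}}
  A123: {{c,e}}
  A124: {{c,e}}
  A134: {{c,e}} {{d,f,g}}
  A135: {{d,g},{d,f,g}}
  A145: {{c,f},{d,f},{c,d,f},{d,f,g}}
  A234: {{b}} {{c,e}}
  A345: {{f,g},{d,f,g}}
  A1234: {{c,e}}
  A1345: {{d,f,g}}
C dims 10,14,9,2; δ0: rk 7, SNF 1^7; δ1: rk 7, SNF 1^7; δ2: rk 2, SNF 1^2
degree 0: 10−7−0 = 3 → Ȟ^0 ≅ Z^3
degree 1: 14−7−7 = 0 → Ȟ^1 ≅ 0
degree 2: 9−2−7 = 0 → Ȟ^2 ≅ 0
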